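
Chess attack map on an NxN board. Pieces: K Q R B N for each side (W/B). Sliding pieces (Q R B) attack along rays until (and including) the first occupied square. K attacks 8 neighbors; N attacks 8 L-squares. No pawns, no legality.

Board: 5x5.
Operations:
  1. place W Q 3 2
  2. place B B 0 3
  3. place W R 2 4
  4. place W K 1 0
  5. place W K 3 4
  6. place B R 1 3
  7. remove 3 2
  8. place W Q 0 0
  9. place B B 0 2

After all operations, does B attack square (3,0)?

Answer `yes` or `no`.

Op 1: place WQ@(3,2)
Op 2: place BB@(0,3)
Op 3: place WR@(2,4)
Op 4: place WK@(1,0)
Op 5: place WK@(3,4)
Op 6: place BR@(1,3)
Op 7: remove (3,2)
Op 8: place WQ@(0,0)
Op 9: place BB@(0,2)
Per-piece attacks for B:
  BB@(0,2): attacks (1,3) (1,1) (2,0) [ray(1,1) blocked at (1,3)]
  BB@(0,3): attacks (1,4) (1,2) (2,1) (3,0)
  BR@(1,3): attacks (1,4) (1,2) (1,1) (1,0) (2,3) (3,3) (4,3) (0,3) [ray(0,-1) blocked at (1,0); ray(-1,0) blocked at (0,3)]
B attacks (3,0): yes

Answer: yes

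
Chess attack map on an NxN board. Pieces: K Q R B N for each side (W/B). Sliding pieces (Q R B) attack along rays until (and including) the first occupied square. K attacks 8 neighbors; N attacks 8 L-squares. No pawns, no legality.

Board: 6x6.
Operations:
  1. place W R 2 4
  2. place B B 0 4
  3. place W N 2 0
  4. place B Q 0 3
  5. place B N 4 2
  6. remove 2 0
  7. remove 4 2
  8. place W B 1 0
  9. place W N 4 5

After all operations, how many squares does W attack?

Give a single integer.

Answer: 16

Derivation:
Op 1: place WR@(2,4)
Op 2: place BB@(0,4)
Op 3: place WN@(2,0)
Op 4: place BQ@(0,3)
Op 5: place BN@(4,2)
Op 6: remove (2,0)
Op 7: remove (4,2)
Op 8: place WB@(1,0)
Op 9: place WN@(4,5)
Per-piece attacks for W:
  WB@(1,0): attacks (2,1) (3,2) (4,3) (5,4) (0,1)
  WR@(2,4): attacks (2,5) (2,3) (2,2) (2,1) (2,0) (3,4) (4,4) (5,4) (1,4) (0,4) [ray(-1,0) blocked at (0,4)]
  WN@(4,5): attacks (5,3) (3,3) (2,4)
Union (16 distinct): (0,1) (0,4) (1,4) (2,0) (2,1) (2,2) (2,3) (2,4) (2,5) (3,2) (3,3) (3,4) (4,3) (4,4) (5,3) (5,4)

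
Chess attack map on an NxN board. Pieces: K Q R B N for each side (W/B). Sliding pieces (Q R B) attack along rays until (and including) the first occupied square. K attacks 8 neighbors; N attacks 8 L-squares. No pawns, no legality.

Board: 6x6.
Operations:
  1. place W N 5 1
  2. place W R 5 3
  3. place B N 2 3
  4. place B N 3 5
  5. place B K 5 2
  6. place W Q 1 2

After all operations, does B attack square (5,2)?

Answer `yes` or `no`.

Op 1: place WN@(5,1)
Op 2: place WR@(5,3)
Op 3: place BN@(2,3)
Op 4: place BN@(3,5)
Op 5: place BK@(5,2)
Op 6: place WQ@(1,2)
Per-piece attacks for B:
  BN@(2,3): attacks (3,5) (4,4) (1,5) (0,4) (3,1) (4,2) (1,1) (0,2)
  BN@(3,5): attacks (4,3) (5,4) (2,3) (1,4)
  BK@(5,2): attacks (5,3) (5,1) (4,2) (4,3) (4,1)
B attacks (5,2): no

Answer: no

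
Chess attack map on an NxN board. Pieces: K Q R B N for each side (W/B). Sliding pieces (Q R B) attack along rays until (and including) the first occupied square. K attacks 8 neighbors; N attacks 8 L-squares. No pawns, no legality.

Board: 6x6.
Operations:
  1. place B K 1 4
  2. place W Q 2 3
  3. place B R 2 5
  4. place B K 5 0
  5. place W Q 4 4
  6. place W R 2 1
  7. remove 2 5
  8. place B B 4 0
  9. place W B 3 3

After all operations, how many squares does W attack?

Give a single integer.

Answer: 30

Derivation:
Op 1: place BK@(1,4)
Op 2: place WQ@(2,3)
Op 3: place BR@(2,5)
Op 4: place BK@(5,0)
Op 5: place WQ@(4,4)
Op 6: place WR@(2,1)
Op 7: remove (2,5)
Op 8: place BB@(4,0)
Op 9: place WB@(3,3)
Per-piece attacks for W:
  WR@(2,1): attacks (2,2) (2,3) (2,0) (3,1) (4,1) (5,1) (1,1) (0,1) [ray(0,1) blocked at (2,3)]
  WQ@(2,3): attacks (2,4) (2,5) (2,2) (2,1) (3,3) (1,3) (0,3) (3,4) (4,5) (3,2) (4,1) (5,0) (1,4) (1,2) (0,1) [ray(0,-1) blocked at (2,1); ray(1,0) blocked at (3,3); ray(1,-1) blocked at (5,0); ray(-1,1) blocked at (1,4)]
  WB@(3,3): attacks (4,4) (4,2) (5,1) (2,4) (1,5) (2,2) (1,1) (0,0) [ray(1,1) blocked at (4,4)]
  WQ@(4,4): attacks (4,5) (4,3) (4,2) (4,1) (4,0) (5,4) (3,4) (2,4) (1,4) (5,5) (5,3) (3,5) (3,3) [ray(0,-1) blocked at (4,0); ray(-1,0) blocked at (1,4); ray(-1,-1) blocked at (3,3)]
Union (30 distinct): (0,0) (0,1) (0,3) (1,1) (1,2) (1,3) (1,4) (1,5) (2,0) (2,1) (2,2) (2,3) (2,4) (2,5) (3,1) (3,2) (3,3) (3,4) (3,5) (4,0) (4,1) (4,2) (4,3) (4,4) (4,5) (5,0) (5,1) (5,3) (5,4) (5,5)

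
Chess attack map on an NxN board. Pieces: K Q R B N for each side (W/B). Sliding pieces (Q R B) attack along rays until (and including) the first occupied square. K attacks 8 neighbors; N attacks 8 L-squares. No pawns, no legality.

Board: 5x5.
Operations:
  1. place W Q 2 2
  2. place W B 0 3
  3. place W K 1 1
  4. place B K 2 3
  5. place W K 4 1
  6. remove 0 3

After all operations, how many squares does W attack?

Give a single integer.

Answer: 19

Derivation:
Op 1: place WQ@(2,2)
Op 2: place WB@(0,3)
Op 3: place WK@(1,1)
Op 4: place BK@(2,3)
Op 5: place WK@(4,1)
Op 6: remove (0,3)
Per-piece attacks for W:
  WK@(1,1): attacks (1,2) (1,0) (2,1) (0,1) (2,2) (2,0) (0,2) (0,0)
  WQ@(2,2): attacks (2,3) (2,1) (2,0) (3,2) (4,2) (1,2) (0,2) (3,3) (4,4) (3,1) (4,0) (1,3) (0,4) (1,1) [ray(0,1) blocked at (2,3); ray(-1,-1) blocked at (1,1)]
  WK@(4,1): attacks (4,2) (4,0) (3,1) (3,2) (3,0)
Union (19 distinct): (0,0) (0,1) (0,2) (0,4) (1,0) (1,1) (1,2) (1,3) (2,0) (2,1) (2,2) (2,3) (3,0) (3,1) (3,2) (3,3) (4,0) (4,2) (4,4)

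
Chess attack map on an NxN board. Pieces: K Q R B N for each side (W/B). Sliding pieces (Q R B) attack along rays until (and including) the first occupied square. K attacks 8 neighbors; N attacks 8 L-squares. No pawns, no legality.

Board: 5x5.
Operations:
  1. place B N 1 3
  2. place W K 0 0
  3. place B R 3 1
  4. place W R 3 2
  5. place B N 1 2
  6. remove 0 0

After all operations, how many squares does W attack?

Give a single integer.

Answer: 6

Derivation:
Op 1: place BN@(1,3)
Op 2: place WK@(0,0)
Op 3: place BR@(3,1)
Op 4: place WR@(3,2)
Op 5: place BN@(1,2)
Op 6: remove (0,0)
Per-piece attacks for W:
  WR@(3,2): attacks (3,3) (3,4) (3,1) (4,2) (2,2) (1,2) [ray(0,-1) blocked at (3,1); ray(-1,0) blocked at (1,2)]
Union (6 distinct): (1,2) (2,2) (3,1) (3,3) (3,4) (4,2)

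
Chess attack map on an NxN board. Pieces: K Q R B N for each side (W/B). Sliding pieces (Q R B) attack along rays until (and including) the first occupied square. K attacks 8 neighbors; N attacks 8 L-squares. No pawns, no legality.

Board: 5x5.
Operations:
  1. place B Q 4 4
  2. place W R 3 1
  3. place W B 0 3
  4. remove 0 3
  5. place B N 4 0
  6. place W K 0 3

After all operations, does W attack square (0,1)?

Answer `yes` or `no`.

Answer: yes

Derivation:
Op 1: place BQ@(4,4)
Op 2: place WR@(3,1)
Op 3: place WB@(0,3)
Op 4: remove (0,3)
Op 5: place BN@(4,0)
Op 6: place WK@(0,3)
Per-piece attacks for W:
  WK@(0,3): attacks (0,4) (0,2) (1,3) (1,4) (1,2)
  WR@(3,1): attacks (3,2) (3,3) (3,4) (3,0) (4,1) (2,1) (1,1) (0,1)
W attacks (0,1): yes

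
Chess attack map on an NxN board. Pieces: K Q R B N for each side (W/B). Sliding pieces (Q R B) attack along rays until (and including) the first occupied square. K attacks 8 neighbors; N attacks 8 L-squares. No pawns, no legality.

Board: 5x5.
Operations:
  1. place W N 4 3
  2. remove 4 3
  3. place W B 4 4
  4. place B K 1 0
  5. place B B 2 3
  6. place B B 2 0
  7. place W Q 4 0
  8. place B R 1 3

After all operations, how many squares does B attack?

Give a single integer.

Op 1: place WN@(4,3)
Op 2: remove (4,3)
Op 3: place WB@(4,4)
Op 4: place BK@(1,0)
Op 5: place BB@(2,3)
Op 6: place BB@(2,0)
Op 7: place WQ@(4,0)
Op 8: place BR@(1,3)
Per-piece attacks for B:
  BK@(1,0): attacks (1,1) (2,0) (0,0) (2,1) (0,1)
  BR@(1,3): attacks (1,4) (1,2) (1,1) (1,0) (2,3) (0,3) [ray(0,-1) blocked at (1,0); ray(1,0) blocked at (2,3)]
  BB@(2,0): attacks (3,1) (4,2) (1,1) (0,2)
  BB@(2,3): attacks (3,4) (3,2) (4,1) (1,4) (1,2) (0,1)
Union (16 distinct): (0,0) (0,1) (0,2) (0,3) (1,0) (1,1) (1,2) (1,4) (2,0) (2,1) (2,3) (3,1) (3,2) (3,4) (4,1) (4,2)

Answer: 16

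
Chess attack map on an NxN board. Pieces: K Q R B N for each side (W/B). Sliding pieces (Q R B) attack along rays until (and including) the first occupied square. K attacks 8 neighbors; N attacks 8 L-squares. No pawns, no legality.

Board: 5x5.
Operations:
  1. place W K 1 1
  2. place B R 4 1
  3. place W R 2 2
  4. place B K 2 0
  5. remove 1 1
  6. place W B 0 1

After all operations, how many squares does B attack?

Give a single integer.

Answer: 10

Derivation:
Op 1: place WK@(1,1)
Op 2: place BR@(4,1)
Op 3: place WR@(2,2)
Op 4: place BK@(2,0)
Op 5: remove (1,1)
Op 6: place WB@(0,1)
Per-piece attacks for B:
  BK@(2,0): attacks (2,1) (3,0) (1,0) (3,1) (1,1)
  BR@(4,1): attacks (4,2) (4,3) (4,4) (4,0) (3,1) (2,1) (1,1) (0,1) [ray(-1,0) blocked at (0,1)]
Union (10 distinct): (0,1) (1,0) (1,1) (2,1) (3,0) (3,1) (4,0) (4,2) (4,3) (4,4)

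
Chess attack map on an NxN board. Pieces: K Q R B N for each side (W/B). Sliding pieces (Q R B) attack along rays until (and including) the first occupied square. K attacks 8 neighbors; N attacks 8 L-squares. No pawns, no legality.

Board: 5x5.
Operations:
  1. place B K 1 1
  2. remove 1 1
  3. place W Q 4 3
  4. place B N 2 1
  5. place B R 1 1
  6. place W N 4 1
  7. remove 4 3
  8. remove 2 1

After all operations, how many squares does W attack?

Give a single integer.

Answer: 3

Derivation:
Op 1: place BK@(1,1)
Op 2: remove (1,1)
Op 3: place WQ@(4,3)
Op 4: place BN@(2,1)
Op 5: place BR@(1,1)
Op 6: place WN@(4,1)
Op 7: remove (4,3)
Op 8: remove (2,1)
Per-piece attacks for W:
  WN@(4,1): attacks (3,3) (2,2) (2,0)
Union (3 distinct): (2,0) (2,2) (3,3)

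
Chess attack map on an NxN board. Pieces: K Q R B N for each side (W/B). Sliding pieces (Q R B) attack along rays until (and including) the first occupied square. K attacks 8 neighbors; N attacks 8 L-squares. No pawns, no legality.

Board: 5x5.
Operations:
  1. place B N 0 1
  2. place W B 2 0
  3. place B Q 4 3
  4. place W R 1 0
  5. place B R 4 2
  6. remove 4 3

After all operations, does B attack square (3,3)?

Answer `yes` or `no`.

Op 1: place BN@(0,1)
Op 2: place WB@(2,0)
Op 3: place BQ@(4,3)
Op 4: place WR@(1,0)
Op 5: place BR@(4,2)
Op 6: remove (4,3)
Per-piece attacks for B:
  BN@(0,1): attacks (1,3) (2,2) (2,0)
  BR@(4,2): attacks (4,3) (4,4) (4,1) (4,0) (3,2) (2,2) (1,2) (0,2)
B attacks (3,3): no

Answer: no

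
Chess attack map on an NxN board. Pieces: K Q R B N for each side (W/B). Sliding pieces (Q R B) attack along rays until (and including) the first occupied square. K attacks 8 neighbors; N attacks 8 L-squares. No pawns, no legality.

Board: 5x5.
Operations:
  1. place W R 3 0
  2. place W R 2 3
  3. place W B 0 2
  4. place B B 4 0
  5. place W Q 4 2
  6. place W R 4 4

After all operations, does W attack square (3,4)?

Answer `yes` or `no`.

Op 1: place WR@(3,0)
Op 2: place WR@(2,3)
Op 3: place WB@(0,2)
Op 4: place BB@(4,0)
Op 5: place WQ@(4,2)
Op 6: place WR@(4,4)
Per-piece attacks for W:
  WB@(0,2): attacks (1,3) (2,4) (1,1) (2,0)
  WR@(2,3): attacks (2,4) (2,2) (2,1) (2,0) (3,3) (4,3) (1,3) (0,3)
  WR@(3,0): attacks (3,1) (3,2) (3,3) (3,4) (4,0) (2,0) (1,0) (0,0) [ray(1,0) blocked at (4,0)]
  WQ@(4,2): attacks (4,3) (4,4) (4,1) (4,0) (3,2) (2,2) (1,2) (0,2) (3,3) (2,4) (3,1) (2,0) [ray(0,1) blocked at (4,4); ray(0,-1) blocked at (4,0); ray(-1,0) blocked at (0,2)]
  WR@(4,4): attacks (4,3) (4,2) (3,4) (2,4) (1,4) (0,4) [ray(0,-1) blocked at (4,2)]
W attacks (3,4): yes

Answer: yes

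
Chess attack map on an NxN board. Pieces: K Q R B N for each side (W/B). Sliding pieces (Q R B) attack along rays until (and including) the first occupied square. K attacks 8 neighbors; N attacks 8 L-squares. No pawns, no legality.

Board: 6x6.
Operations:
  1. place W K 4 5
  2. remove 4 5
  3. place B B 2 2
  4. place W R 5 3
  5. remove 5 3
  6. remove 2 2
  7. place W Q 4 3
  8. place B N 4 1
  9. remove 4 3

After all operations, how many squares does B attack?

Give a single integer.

Answer: 4

Derivation:
Op 1: place WK@(4,5)
Op 2: remove (4,5)
Op 3: place BB@(2,2)
Op 4: place WR@(5,3)
Op 5: remove (5,3)
Op 6: remove (2,2)
Op 7: place WQ@(4,3)
Op 8: place BN@(4,1)
Op 9: remove (4,3)
Per-piece attacks for B:
  BN@(4,1): attacks (5,3) (3,3) (2,2) (2,0)
Union (4 distinct): (2,0) (2,2) (3,3) (5,3)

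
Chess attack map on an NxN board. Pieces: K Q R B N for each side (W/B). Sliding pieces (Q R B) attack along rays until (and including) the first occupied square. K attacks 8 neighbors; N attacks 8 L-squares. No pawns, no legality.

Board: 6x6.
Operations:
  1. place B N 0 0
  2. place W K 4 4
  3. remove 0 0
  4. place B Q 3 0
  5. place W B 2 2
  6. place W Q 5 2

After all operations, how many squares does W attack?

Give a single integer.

Op 1: place BN@(0,0)
Op 2: place WK@(4,4)
Op 3: remove (0,0)
Op 4: place BQ@(3,0)
Op 5: place WB@(2,2)
Op 6: place WQ@(5,2)
Per-piece attacks for W:
  WB@(2,2): attacks (3,3) (4,4) (3,1) (4,0) (1,3) (0,4) (1,1) (0,0) [ray(1,1) blocked at (4,4)]
  WK@(4,4): attacks (4,5) (4,3) (5,4) (3,4) (5,5) (5,3) (3,5) (3,3)
  WQ@(5,2): attacks (5,3) (5,4) (5,5) (5,1) (5,0) (4,2) (3,2) (2,2) (4,3) (3,4) (2,5) (4,1) (3,0) [ray(-1,0) blocked at (2,2); ray(-1,-1) blocked at (3,0)]
Union (23 distinct): (0,0) (0,4) (1,1) (1,3) (2,2) (2,5) (3,0) (3,1) (3,2) (3,3) (3,4) (3,5) (4,0) (4,1) (4,2) (4,3) (4,4) (4,5) (5,0) (5,1) (5,3) (5,4) (5,5)

Answer: 23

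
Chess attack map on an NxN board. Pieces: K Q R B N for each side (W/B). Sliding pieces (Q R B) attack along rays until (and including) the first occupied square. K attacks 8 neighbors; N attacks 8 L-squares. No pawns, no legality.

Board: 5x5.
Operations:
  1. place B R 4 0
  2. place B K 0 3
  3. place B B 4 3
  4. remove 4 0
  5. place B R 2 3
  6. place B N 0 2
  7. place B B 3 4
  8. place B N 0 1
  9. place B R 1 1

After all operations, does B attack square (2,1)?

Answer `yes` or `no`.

Answer: yes

Derivation:
Op 1: place BR@(4,0)
Op 2: place BK@(0,3)
Op 3: place BB@(4,3)
Op 4: remove (4,0)
Op 5: place BR@(2,3)
Op 6: place BN@(0,2)
Op 7: place BB@(3,4)
Op 8: place BN@(0,1)
Op 9: place BR@(1,1)
Per-piece attacks for B:
  BN@(0,1): attacks (1,3) (2,2) (2,0)
  BN@(0,2): attacks (1,4) (2,3) (1,0) (2,1)
  BK@(0,3): attacks (0,4) (0,2) (1,3) (1,4) (1,2)
  BR@(1,1): attacks (1,2) (1,3) (1,4) (1,0) (2,1) (3,1) (4,1) (0,1) [ray(-1,0) blocked at (0,1)]
  BR@(2,3): attacks (2,4) (2,2) (2,1) (2,0) (3,3) (4,3) (1,3) (0,3) [ray(1,0) blocked at (4,3); ray(-1,0) blocked at (0,3)]
  BB@(3,4): attacks (4,3) (2,3) [ray(1,-1) blocked at (4,3); ray(-1,-1) blocked at (2,3)]
  BB@(4,3): attacks (3,4) (3,2) (2,1) (1,0) [ray(-1,1) blocked at (3,4)]
B attacks (2,1): yes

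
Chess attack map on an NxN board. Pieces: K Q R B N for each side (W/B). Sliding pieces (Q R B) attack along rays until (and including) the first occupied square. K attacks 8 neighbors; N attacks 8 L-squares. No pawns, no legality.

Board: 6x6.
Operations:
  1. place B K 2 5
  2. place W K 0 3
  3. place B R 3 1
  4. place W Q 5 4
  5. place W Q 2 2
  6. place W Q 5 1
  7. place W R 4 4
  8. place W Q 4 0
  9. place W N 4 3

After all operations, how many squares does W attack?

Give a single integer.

Answer: 33

Derivation:
Op 1: place BK@(2,5)
Op 2: place WK@(0,3)
Op 3: place BR@(3,1)
Op 4: place WQ@(5,4)
Op 5: place WQ@(2,2)
Op 6: place WQ@(5,1)
Op 7: place WR@(4,4)
Op 8: place WQ@(4,0)
Op 9: place WN@(4,3)
Per-piece attacks for W:
  WK@(0,3): attacks (0,4) (0,2) (1,3) (1,4) (1,2)
  WQ@(2,2): attacks (2,3) (2,4) (2,5) (2,1) (2,0) (3,2) (4,2) (5,2) (1,2) (0,2) (3,3) (4,4) (3,1) (1,3) (0,4) (1,1) (0,0) [ray(0,1) blocked at (2,5); ray(1,1) blocked at (4,4); ray(1,-1) blocked at (3,1)]
  WQ@(4,0): attacks (4,1) (4,2) (4,3) (5,0) (3,0) (2,0) (1,0) (0,0) (5,1) (3,1) [ray(0,1) blocked at (4,3); ray(1,1) blocked at (5,1); ray(-1,1) blocked at (3,1)]
  WN@(4,3): attacks (5,5) (3,5) (2,4) (5,1) (3,1) (2,2)
  WR@(4,4): attacks (4,5) (4,3) (5,4) (3,4) (2,4) (1,4) (0,4) [ray(0,-1) blocked at (4,3); ray(1,0) blocked at (5,4)]
  WQ@(5,1): attacks (5,2) (5,3) (5,4) (5,0) (4,1) (3,1) (4,2) (3,3) (2,4) (1,5) (4,0) [ray(0,1) blocked at (5,4); ray(-1,0) blocked at (3,1); ray(-1,-1) blocked at (4,0)]
  WQ@(5,4): attacks (5,5) (5,3) (5,2) (5,1) (4,4) (4,5) (4,3) [ray(0,-1) blocked at (5,1); ray(-1,0) blocked at (4,4); ray(-1,-1) blocked at (4,3)]
Union (33 distinct): (0,0) (0,2) (0,4) (1,0) (1,1) (1,2) (1,3) (1,4) (1,5) (2,0) (2,1) (2,2) (2,3) (2,4) (2,5) (3,0) (3,1) (3,2) (3,3) (3,4) (3,5) (4,0) (4,1) (4,2) (4,3) (4,4) (4,5) (5,0) (5,1) (5,2) (5,3) (5,4) (5,5)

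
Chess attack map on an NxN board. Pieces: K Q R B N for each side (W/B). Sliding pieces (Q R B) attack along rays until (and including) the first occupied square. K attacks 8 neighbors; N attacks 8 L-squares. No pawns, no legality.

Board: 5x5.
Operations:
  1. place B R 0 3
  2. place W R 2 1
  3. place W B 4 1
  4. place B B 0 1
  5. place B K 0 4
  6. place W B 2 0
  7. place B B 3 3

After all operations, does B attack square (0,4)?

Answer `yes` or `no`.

Op 1: place BR@(0,3)
Op 2: place WR@(2,1)
Op 3: place WB@(4,1)
Op 4: place BB@(0,1)
Op 5: place BK@(0,4)
Op 6: place WB@(2,0)
Op 7: place BB@(3,3)
Per-piece attacks for B:
  BB@(0,1): attacks (1,2) (2,3) (3,4) (1,0)
  BR@(0,3): attacks (0,4) (0,2) (0,1) (1,3) (2,3) (3,3) [ray(0,1) blocked at (0,4); ray(0,-1) blocked at (0,1); ray(1,0) blocked at (3,3)]
  BK@(0,4): attacks (0,3) (1,4) (1,3)
  BB@(3,3): attacks (4,4) (4,2) (2,4) (2,2) (1,1) (0,0)
B attacks (0,4): yes

Answer: yes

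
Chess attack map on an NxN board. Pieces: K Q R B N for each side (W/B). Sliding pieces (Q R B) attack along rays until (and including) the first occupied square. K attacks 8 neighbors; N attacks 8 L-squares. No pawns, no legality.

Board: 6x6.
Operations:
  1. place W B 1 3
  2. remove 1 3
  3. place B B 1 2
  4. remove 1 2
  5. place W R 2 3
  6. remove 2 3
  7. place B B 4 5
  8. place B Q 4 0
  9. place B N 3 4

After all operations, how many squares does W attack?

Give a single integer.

Op 1: place WB@(1,3)
Op 2: remove (1,3)
Op 3: place BB@(1,2)
Op 4: remove (1,2)
Op 5: place WR@(2,3)
Op 6: remove (2,3)
Op 7: place BB@(4,5)
Op 8: place BQ@(4,0)
Op 9: place BN@(3,4)
Per-piece attacks for W:
Union (0 distinct): (none)

Answer: 0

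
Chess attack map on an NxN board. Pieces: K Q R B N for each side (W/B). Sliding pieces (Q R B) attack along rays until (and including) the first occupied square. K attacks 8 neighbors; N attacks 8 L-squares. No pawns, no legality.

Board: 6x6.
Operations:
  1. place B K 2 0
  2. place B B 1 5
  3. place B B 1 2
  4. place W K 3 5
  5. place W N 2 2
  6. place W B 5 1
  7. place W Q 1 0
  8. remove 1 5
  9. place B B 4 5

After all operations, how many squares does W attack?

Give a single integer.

Op 1: place BK@(2,0)
Op 2: place BB@(1,5)
Op 3: place BB@(1,2)
Op 4: place WK@(3,5)
Op 5: place WN@(2,2)
Op 6: place WB@(5,1)
Op 7: place WQ@(1,0)
Op 8: remove (1,5)
Op 9: place BB@(4,5)
Per-piece attacks for W:
  WQ@(1,0): attacks (1,1) (1,2) (2,0) (0,0) (2,1) (3,2) (4,3) (5,4) (0,1) [ray(0,1) blocked at (1,2); ray(1,0) blocked at (2,0)]
  WN@(2,2): attacks (3,4) (4,3) (1,4) (0,3) (3,0) (4,1) (1,0) (0,1)
  WK@(3,5): attacks (3,4) (4,5) (2,5) (4,4) (2,4)
  WB@(5,1): attacks (4,2) (3,3) (2,4) (1,5) (4,0)
Union (23 distinct): (0,0) (0,1) (0,3) (1,0) (1,1) (1,2) (1,4) (1,5) (2,0) (2,1) (2,4) (2,5) (3,0) (3,2) (3,3) (3,4) (4,0) (4,1) (4,2) (4,3) (4,4) (4,5) (5,4)

Answer: 23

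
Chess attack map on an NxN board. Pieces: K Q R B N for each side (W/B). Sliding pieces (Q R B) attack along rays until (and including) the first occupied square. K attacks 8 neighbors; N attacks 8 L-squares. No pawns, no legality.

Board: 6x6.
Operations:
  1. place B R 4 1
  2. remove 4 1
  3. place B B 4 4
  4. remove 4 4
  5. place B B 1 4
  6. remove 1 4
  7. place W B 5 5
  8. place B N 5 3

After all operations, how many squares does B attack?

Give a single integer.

Op 1: place BR@(4,1)
Op 2: remove (4,1)
Op 3: place BB@(4,4)
Op 4: remove (4,4)
Op 5: place BB@(1,4)
Op 6: remove (1,4)
Op 7: place WB@(5,5)
Op 8: place BN@(5,3)
Per-piece attacks for B:
  BN@(5,3): attacks (4,5) (3,4) (4,1) (3,2)
Union (4 distinct): (3,2) (3,4) (4,1) (4,5)

Answer: 4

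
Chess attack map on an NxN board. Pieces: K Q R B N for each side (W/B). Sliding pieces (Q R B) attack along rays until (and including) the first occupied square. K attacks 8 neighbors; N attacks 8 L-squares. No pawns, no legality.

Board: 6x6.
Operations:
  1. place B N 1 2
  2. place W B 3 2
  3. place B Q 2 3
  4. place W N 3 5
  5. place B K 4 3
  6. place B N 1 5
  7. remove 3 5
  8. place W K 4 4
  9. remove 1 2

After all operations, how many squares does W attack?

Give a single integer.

Answer: 13

Derivation:
Op 1: place BN@(1,2)
Op 2: place WB@(3,2)
Op 3: place BQ@(2,3)
Op 4: place WN@(3,5)
Op 5: place BK@(4,3)
Op 6: place BN@(1,5)
Op 7: remove (3,5)
Op 8: place WK@(4,4)
Op 9: remove (1,2)
Per-piece attacks for W:
  WB@(3,2): attacks (4,3) (4,1) (5,0) (2,3) (2,1) (1,0) [ray(1,1) blocked at (4,3); ray(-1,1) blocked at (2,3)]
  WK@(4,4): attacks (4,5) (4,3) (5,4) (3,4) (5,5) (5,3) (3,5) (3,3)
Union (13 distinct): (1,0) (2,1) (2,3) (3,3) (3,4) (3,5) (4,1) (4,3) (4,5) (5,0) (5,3) (5,4) (5,5)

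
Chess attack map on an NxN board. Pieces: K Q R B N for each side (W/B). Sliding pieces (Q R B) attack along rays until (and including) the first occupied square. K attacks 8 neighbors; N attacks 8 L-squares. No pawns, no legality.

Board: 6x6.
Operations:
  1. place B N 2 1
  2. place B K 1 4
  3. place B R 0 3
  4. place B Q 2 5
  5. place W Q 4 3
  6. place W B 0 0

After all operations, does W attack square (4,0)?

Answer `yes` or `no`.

Answer: yes

Derivation:
Op 1: place BN@(2,1)
Op 2: place BK@(1,4)
Op 3: place BR@(0,3)
Op 4: place BQ@(2,5)
Op 5: place WQ@(4,3)
Op 6: place WB@(0,0)
Per-piece attacks for W:
  WB@(0,0): attacks (1,1) (2,2) (3,3) (4,4) (5,5)
  WQ@(4,3): attacks (4,4) (4,5) (4,2) (4,1) (4,0) (5,3) (3,3) (2,3) (1,3) (0,3) (5,4) (5,2) (3,4) (2,5) (3,2) (2,1) [ray(-1,0) blocked at (0,3); ray(-1,1) blocked at (2,5); ray(-1,-1) blocked at (2,1)]
W attacks (4,0): yes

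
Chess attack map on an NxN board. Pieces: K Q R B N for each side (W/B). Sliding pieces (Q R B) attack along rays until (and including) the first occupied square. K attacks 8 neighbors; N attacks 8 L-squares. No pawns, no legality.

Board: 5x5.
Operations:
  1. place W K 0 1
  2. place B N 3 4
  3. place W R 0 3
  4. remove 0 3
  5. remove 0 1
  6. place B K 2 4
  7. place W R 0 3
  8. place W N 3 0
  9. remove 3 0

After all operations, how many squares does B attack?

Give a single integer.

Op 1: place WK@(0,1)
Op 2: place BN@(3,4)
Op 3: place WR@(0,3)
Op 4: remove (0,3)
Op 5: remove (0,1)
Op 6: place BK@(2,4)
Op 7: place WR@(0,3)
Op 8: place WN@(3,0)
Op 9: remove (3,0)
Per-piece attacks for B:
  BK@(2,4): attacks (2,3) (3,4) (1,4) (3,3) (1,3)
  BN@(3,4): attacks (4,2) (2,2) (1,3)
Union (7 distinct): (1,3) (1,4) (2,2) (2,3) (3,3) (3,4) (4,2)

Answer: 7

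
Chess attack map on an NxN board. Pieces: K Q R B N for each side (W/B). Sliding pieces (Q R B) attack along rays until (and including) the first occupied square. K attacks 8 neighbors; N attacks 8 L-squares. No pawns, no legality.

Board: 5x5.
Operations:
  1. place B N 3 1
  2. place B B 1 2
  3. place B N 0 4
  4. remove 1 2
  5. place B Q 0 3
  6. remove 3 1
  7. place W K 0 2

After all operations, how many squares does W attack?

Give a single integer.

Op 1: place BN@(3,1)
Op 2: place BB@(1,2)
Op 3: place BN@(0,4)
Op 4: remove (1,2)
Op 5: place BQ@(0,3)
Op 6: remove (3,1)
Op 7: place WK@(0,2)
Per-piece attacks for W:
  WK@(0,2): attacks (0,3) (0,1) (1,2) (1,3) (1,1)
Union (5 distinct): (0,1) (0,3) (1,1) (1,2) (1,3)

Answer: 5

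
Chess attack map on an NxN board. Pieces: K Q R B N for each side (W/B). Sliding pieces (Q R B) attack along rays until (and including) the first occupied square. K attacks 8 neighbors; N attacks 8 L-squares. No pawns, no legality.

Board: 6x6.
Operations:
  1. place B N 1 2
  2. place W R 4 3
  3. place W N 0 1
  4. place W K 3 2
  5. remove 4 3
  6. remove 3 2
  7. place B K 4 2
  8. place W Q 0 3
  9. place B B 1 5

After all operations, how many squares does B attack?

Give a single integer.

Answer: 13

Derivation:
Op 1: place BN@(1,2)
Op 2: place WR@(4,3)
Op 3: place WN@(0,1)
Op 4: place WK@(3,2)
Op 5: remove (4,3)
Op 6: remove (3,2)
Op 7: place BK@(4,2)
Op 8: place WQ@(0,3)
Op 9: place BB@(1,5)
Per-piece attacks for B:
  BN@(1,2): attacks (2,4) (3,3) (0,4) (2,0) (3,1) (0,0)
  BB@(1,5): attacks (2,4) (3,3) (4,2) (0,4) [ray(1,-1) blocked at (4,2)]
  BK@(4,2): attacks (4,3) (4,1) (5,2) (3,2) (5,3) (5,1) (3,3) (3,1)
Union (13 distinct): (0,0) (0,4) (2,0) (2,4) (3,1) (3,2) (3,3) (4,1) (4,2) (4,3) (5,1) (5,2) (5,3)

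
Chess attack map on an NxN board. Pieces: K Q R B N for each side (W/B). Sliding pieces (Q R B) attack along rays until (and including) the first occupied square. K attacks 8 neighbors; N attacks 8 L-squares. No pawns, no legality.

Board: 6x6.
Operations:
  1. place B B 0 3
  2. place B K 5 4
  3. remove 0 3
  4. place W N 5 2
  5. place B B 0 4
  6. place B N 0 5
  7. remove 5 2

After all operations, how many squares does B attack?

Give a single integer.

Op 1: place BB@(0,3)
Op 2: place BK@(5,4)
Op 3: remove (0,3)
Op 4: place WN@(5,2)
Op 5: place BB@(0,4)
Op 6: place BN@(0,5)
Op 7: remove (5,2)
Per-piece attacks for B:
  BB@(0,4): attacks (1,5) (1,3) (2,2) (3,1) (4,0)
  BN@(0,5): attacks (1,3) (2,4)
  BK@(5,4): attacks (5,5) (5,3) (4,4) (4,5) (4,3)
Union (11 distinct): (1,3) (1,5) (2,2) (2,4) (3,1) (4,0) (4,3) (4,4) (4,5) (5,3) (5,5)

Answer: 11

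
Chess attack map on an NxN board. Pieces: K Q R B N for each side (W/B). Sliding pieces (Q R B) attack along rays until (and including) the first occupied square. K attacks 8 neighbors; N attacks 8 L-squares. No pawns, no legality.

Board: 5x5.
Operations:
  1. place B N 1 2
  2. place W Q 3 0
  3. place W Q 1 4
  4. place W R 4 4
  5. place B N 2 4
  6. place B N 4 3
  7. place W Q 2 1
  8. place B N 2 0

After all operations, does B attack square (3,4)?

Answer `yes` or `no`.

Answer: no

Derivation:
Op 1: place BN@(1,2)
Op 2: place WQ@(3,0)
Op 3: place WQ@(1,4)
Op 4: place WR@(4,4)
Op 5: place BN@(2,4)
Op 6: place BN@(4,3)
Op 7: place WQ@(2,1)
Op 8: place BN@(2,0)
Per-piece attacks for B:
  BN@(1,2): attacks (2,4) (3,3) (0,4) (2,0) (3,1) (0,0)
  BN@(2,0): attacks (3,2) (4,1) (1,2) (0,1)
  BN@(2,4): attacks (3,2) (4,3) (1,2) (0,3)
  BN@(4,3): attacks (2,4) (3,1) (2,2)
B attacks (3,4): no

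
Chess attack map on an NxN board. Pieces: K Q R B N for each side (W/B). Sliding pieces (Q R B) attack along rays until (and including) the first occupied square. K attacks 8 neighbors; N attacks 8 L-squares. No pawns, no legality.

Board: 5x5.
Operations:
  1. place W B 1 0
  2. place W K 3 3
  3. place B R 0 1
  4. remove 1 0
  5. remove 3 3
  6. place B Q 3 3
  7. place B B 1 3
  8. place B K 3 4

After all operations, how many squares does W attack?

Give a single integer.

Op 1: place WB@(1,0)
Op 2: place WK@(3,3)
Op 3: place BR@(0,1)
Op 4: remove (1,0)
Op 5: remove (3,3)
Op 6: place BQ@(3,3)
Op 7: place BB@(1,3)
Op 8: place BK@(3,4)
Per-piece attacks for W:
Union (0 distinct): (none)

Answer: 0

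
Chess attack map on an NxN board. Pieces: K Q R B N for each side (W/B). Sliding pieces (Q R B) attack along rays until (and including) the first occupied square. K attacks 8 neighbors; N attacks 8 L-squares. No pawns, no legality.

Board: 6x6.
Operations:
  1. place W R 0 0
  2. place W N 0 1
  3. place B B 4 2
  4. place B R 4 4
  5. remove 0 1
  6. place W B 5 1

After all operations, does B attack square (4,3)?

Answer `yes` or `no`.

Op 1: place WR@(0,0)
Op 2: place WN@(0,1)
Op 3: place BB@(4,2)
Op 4: place BR@(4,4)
Op 5: remove (0,1)
Op 6: place WB@(5,1)
Per-piece attacks for B:
  BB@(4,2): attacks (5,3) (5,1) (3,3) (2,4) (1,5) (3,1) (2,0) [ray(1,-1) blocked at (5,1)]
  BR@(4,4): attacks (4,5) (4,3) (4,2) (5,4) (3,4) (2,4) (1,4) (0,4) [ray(0,-1) blocked at (4,2)]
B attacks (4,3): yes

Answer: yes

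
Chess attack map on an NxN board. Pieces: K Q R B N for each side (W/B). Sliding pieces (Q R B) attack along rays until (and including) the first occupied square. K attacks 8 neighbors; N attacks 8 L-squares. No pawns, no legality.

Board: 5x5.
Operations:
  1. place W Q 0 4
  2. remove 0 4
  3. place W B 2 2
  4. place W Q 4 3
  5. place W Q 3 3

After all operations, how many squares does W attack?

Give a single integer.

Op 1: place WQ@(0,4)
Op 2: remove (0,4)
Op 3: place WB@(2,2)
Op 4: place WQ@(4,3)
Op 5: place WQ@(3,3)
Per-piece attacks for W:
  WB@(2,2): attacks (3,3) (3,1) (4,0) (1,3) (0,4) (1,1) (0,0) [ray(1,1) blocked at (3,3)]
  WQ@(3,3): attacks (3,4) (3,2) (3,1) (3,0) (4,3) (2,3) (1,3) (0,3) (4,4) (4,2) (2,4) (2,2) [ray(1,0) blocked at (4,3); ray(-1,-1) blocked at (2,2)]
  WQ@(4,3): attacks (4,4) (4,2) (4,1) (4,0) (3,3) (3,4) (3,2) (2,1) (1,0) [ray(-1,0) blocked at (3,3)]
Union (20 distinct): (0,0) (0,3) (0,4) (1,0) (1,1) (1,3) (2,1) (2,2) (2,3) (2,4) (3,0) (3,1) (3,2) (3,3) (3,4) (4,0) (4,1) (4,2) (4,3) (4,4)

Answer: 20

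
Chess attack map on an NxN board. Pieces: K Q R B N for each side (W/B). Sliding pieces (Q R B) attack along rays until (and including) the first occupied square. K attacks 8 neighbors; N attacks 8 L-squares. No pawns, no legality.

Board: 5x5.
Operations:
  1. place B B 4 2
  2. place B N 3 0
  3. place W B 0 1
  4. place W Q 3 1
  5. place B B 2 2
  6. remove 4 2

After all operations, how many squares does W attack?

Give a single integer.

Answer: 15

Derivation:
Op 1: place BB@(4,2)
Op 2: place BN@(3,0)
Op 3: place WB@(0,1)
Op 4: place WQ@(3,1)
Op 5: place BB@(2,2)
Op 6: remove (4,2)
Per-piece attacks for W:
  WB@(0,1): attacks (1,2) (2,3) (3,4) (1,0)
  WQ@(3,1): attacks (3,2) (3,3) (3,4) (3,0) (4,1) (2,1) (1,1) (0,1) (4,2) (4,0) (2,2) (2,0) [ray(0,-1) blocked at (3,0); ray(-1,0) blocked at (0,1); ray(-1,1) blocked at (2,2)]
Union (15 distinct): (0,1) (1,0) (1,1) (1,2) (2,0) (2,1) (2,2) (2,3) (3,0) (3,2) (3,3) (3,4) (4,0) (4,1) (4,2)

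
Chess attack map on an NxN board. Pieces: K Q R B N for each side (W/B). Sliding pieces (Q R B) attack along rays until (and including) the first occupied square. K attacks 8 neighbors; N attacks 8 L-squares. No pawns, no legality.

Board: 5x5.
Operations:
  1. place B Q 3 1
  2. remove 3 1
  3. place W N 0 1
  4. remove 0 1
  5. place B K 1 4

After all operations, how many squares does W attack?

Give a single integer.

Answer: 0

Derivation:
Op 1: place BQ@(3,1)
Op 2: remove (3,1)
Op 3: place WN@(0,1)
Op 4: remove (0,1)
Op 5: place BK@(1,4)
Per-piece attacks for W:
Union (0 distinct): (none)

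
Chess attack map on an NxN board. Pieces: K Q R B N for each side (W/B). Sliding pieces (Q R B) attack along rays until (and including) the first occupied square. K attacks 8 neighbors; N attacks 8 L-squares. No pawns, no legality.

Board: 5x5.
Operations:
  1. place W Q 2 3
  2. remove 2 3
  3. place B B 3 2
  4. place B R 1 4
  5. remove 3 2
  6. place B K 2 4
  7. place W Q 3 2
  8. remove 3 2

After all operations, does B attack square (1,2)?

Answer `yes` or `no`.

Answer: yes

Derivation:
Op 1: place WQ@(2,3)
Op 2: remove (2,3)
Op 3: place BB@(3,2)
Op 4: place BR@(1,4)
Op 5: remove (3,2)
Op 6: place BK@(2,4)
Op 7: place WQ@(3,2)
Op 8: remove (3,2)
Per-piece attacks for B:
  BR@(1,4): attacks (1,3) (1,2) (1,1) (1,0) (2,4) (0,4) [ray(1,0) blocked at (2,4)]
  BK@(2,4): attacks (2,3) (3,4) (1,4) (3,3) (1,3)
B attacks (1,2): yes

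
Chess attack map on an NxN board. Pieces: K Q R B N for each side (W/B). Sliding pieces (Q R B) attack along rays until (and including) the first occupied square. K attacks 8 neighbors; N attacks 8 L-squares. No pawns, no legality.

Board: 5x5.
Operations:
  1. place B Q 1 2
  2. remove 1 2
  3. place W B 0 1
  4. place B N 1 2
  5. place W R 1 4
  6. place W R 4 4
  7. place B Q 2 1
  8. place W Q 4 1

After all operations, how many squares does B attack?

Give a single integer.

Op 1: place BQ@(1,2)
Op 2: remove (1,2)
Op 3: place WB@(0,1)
Op 4: place BN@(1,2)
Op 5: place WR@(1,4)
Op 6: place WR@(4,4)
Op 7: place BQ@(2,1)
Op 8: place WQ@(4,1)
Per-piece attacks for B:
  BN@(1,2): attacks (2,4) (3,3) (0,4) (2,0) (3,1) (0,0)
  BQ@(2,1): attacks (2,2) (2,3) (2,4) (2,0) (3,1) (4,1) (1,1) (0,1) (3,2) (4,3) (3,0) (1,2) (1,0) [ray(1,0) blocked at (4,1); ray(-1,0) blocked at (0,1); ray(-1,1) blocked at (1,2)]
Union (16 distinct): (0,0) (0,1) (0,4) (1,0) (1,1) (1,2) (2,0) (2,2) (2,3) (2,4) (3,0) (3,1) (3,2) (3,3) (4,1) (4,3)

Answer: 16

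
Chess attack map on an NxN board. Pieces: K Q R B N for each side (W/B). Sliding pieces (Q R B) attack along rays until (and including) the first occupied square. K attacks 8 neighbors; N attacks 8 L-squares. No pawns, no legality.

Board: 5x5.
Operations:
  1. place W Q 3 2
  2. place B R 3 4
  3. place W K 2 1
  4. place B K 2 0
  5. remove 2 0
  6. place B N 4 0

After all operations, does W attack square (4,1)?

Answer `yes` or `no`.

Op 1: place WQ@(3,2)
Op 2: place BR@(3,4)
Op 3: place WK@(2,1)
Op 4: place BK@(2,0)
Op 5: remove (2,0)
Op 6: place BN@(4,0)
Per-piece attacks for W:
  WK@(2,1): attacks (2,2) (2,0) (3,1) (1,1) (3,2) (3,0) (1,2) (1,0)
  WQ@(3,2): attacks (3,3) (3,4) (3,1) (3,0) (4,2) (2,2) (1,2) (0,2) (4,3) (4,1) (2,3) (1,4) (2,1) [ray(0,1) blocked at (3,4); ray(-1,-1) blocked at (2,1)]
W attacks (4,1): yes

Answer: yes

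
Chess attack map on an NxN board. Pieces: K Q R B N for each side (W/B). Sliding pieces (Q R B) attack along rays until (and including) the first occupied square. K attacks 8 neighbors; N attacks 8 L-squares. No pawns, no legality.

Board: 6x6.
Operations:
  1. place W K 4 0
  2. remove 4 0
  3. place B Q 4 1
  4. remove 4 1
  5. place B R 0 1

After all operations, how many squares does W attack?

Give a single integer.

Answer: 0

Derivation:
Op 1: place WK@(4,0)
Op 2: remove (4,0)
Op 3: place BQ@(4,1)
Op 4: remove (4,1)
Op 5: place BR@(0,1)
Per-piece attacks for W:
Union (0 distinct): (none)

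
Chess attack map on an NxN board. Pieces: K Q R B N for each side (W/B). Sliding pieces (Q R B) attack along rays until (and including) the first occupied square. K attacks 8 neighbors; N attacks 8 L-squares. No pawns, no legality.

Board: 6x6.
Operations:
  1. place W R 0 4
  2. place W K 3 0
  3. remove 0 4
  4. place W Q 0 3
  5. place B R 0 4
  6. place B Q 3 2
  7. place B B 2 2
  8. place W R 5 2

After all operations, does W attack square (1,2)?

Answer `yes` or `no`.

Answer: yes

Derivation:
Op 1: place WR@(0,4)
Op 2: place WK@(3,0)
Op 3: remove (0,4)
Op 4: place WQ@(0,3)
Op 5: place BR@(0,4)
Op 6: place BQ@(3,2)
Op 7: place BB@(2,2)
Op 8: place WR@(5,2)
Per-piece attacks for W:
  WQ@(0,3): attacks (0,4) (0,2) (0,1) (0,0) (1,3) (2,3) (3,3) (4,3) (5,3) (1,4) (2,5) (1,2) (2,1) (3,0) [ray(0,1) blocked at (0,4); ray(1,-1) blocked at (3,0)]
  WK@(3,0): attacks (3,1) (4,0) (2,0) (4,1) (2,1)
  WR@(5,2): attacks (5,3) (5,4) (5,5) (5,1) (5,0) (4,2) (3,2) [ray(-1,0) blocked at (3,2)]
W attacks (1,2): yes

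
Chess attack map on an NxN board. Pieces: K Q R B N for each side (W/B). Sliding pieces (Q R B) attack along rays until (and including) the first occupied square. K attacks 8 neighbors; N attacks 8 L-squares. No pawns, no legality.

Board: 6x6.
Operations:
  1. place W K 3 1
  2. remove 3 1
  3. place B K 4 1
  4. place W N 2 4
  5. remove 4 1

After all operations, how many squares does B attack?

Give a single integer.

Answer: 0

Derivation:
Op 1: place WK@(3,1)
Op 2: remove (3,1)
Op 3: place BK@(4,1)
Op 4: place WN@(2,4)
Op 5: remove (4,1)
Per-piece attacks for B:
Union (0 distinct): (none)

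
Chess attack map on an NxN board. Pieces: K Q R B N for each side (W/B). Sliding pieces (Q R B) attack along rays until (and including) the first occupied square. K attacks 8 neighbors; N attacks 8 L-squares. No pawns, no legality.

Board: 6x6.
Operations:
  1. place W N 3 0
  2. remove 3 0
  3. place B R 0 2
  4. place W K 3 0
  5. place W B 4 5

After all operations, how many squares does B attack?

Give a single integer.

Answer: 10

Derivation:
Op 1: place WN@(3,0)
Op 2: remove (3,0)
Op 3: place BR@(0,2)
Op 4: place WK@(3,0)
Op 5: place WB@(4,5)
Per-piece attacks for B:
  BR@(0,2): attacks (0,3) (0,4) (0,5) (0,1) (0,0) (1,2) (2,2) (3,2) (4,2) (5,2)
Union (10 distinct): (0,0) (0,1) (0,3) (0,4) (0,5) (1,2) (2,2) (3,2) (4,2) (5,2)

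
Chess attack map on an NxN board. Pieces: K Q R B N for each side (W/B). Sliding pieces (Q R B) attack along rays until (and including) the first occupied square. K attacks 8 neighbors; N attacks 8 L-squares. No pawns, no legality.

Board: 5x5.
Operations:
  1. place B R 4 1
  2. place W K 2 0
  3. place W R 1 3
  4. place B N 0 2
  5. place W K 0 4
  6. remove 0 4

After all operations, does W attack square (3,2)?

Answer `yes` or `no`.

Op 1: place BR@(4,1)
Op 2: place WK@(2,0)
Op 3: place WR@(1,3)
Op 4: place BN@(0,2)
Op 5: place WK@(0,4)
Op 6: remove (0,4)
Per-piece attacks for W:
  WR@(1,3): attacks (1,4) (1,2) (1,1) (1,0) (2,3) (3,3) (4,3) (0,3)
  WK@(2,0): attacks (2,1) (3,0) (1,0) (3,1) (1,1)
W attacks (3,2): no

Answer: no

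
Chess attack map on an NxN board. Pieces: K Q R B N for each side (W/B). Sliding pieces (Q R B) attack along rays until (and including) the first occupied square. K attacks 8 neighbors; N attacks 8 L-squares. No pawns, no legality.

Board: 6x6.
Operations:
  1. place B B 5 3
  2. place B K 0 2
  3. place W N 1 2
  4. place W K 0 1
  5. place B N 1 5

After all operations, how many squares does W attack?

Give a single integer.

Answer: 10

Derivation:
Op 1: place BB@(5,3)
Op 2: place BK@(0,2)
Op 3: place WN@(1,2)
Op 4: place WK@(0,1)
Op 5: place BN@(1,5)
Per-piece attacks for W:
  WK@(0,1): attacks (0,2) (0,0) (1,1) (1,2) (1,0)
  WN@(1,2): attacks (2,4) (3,3) (0,4) (2,0) (3,1) (0,0)
Union (10 distinct): (0,0) (0,2) (0,4) (1,0) (1,1) (1,2) (2,0) (2,4) (3,1) (3,3)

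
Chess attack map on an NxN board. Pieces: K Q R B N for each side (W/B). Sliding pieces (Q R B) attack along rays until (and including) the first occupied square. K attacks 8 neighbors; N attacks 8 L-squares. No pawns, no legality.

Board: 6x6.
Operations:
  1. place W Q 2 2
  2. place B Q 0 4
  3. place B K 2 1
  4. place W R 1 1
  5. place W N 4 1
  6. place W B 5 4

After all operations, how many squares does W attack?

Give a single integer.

Op 1: place WQ@(2,2)
Op 2: place BQ@(0,4)
Op 3: place BK@(2,1)
Op 4: place WR@(1,1)
Op 5: place WN@(4,1)
Op 6: place WB@(5,4)
Per-piece attacks for W:
  WR@(1,1): attacks (1,2) (1,3) (1,4) (1,5) (1,0) (2,1) (0,1) [ray(1,0) blocked at (2,1)]
  WQ@(2,2): attacks (2,3) (2,4) (2,5) (2,1) (3,2) (4,2) (5,2) (1,2) (0,2) (3,3) (4,4) (5,5) (3,1) (4,0) (1,3) (0,4) (1,1) [ray(0,-1) blocked at (2,1); ray(-1,1) blocked at (0,4); ray(-1,-1) blocked at (1,1)]
  WN@(4,1): attacks (5,3) (3,3) (2,2) (2,0)
  WB@(5,4): attacks (4,5) (4,3) (3,2) (2,1) [ray(-1,-1) blocked at (2,1)]
Union (26 distinct): (0,1) (0,2) (0,4) (1,0) (1,1) (1,2) (1,3) (1,4) (1,5) (2,0) (2,1) (2,2) (2,3) (2,4) (2,5) (3,1) (3,2) (3,3) (4,0) (4,2) (4,3) (4,4) (4,5) (5,2) (5,3) (5,5)

Answer: 26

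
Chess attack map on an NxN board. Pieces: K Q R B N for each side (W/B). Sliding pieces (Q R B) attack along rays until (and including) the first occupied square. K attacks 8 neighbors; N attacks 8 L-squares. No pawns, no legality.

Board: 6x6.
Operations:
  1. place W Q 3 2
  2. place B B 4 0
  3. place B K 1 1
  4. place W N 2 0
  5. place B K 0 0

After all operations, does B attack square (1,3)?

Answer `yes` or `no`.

Answer: yes

Derivation:
Op 1: place WQ@(3,2)
Op 2: place BB@(4,0)
Op 3: place BK@(1,1)
Op 4: place WN@(2,0)
Op 5: place BK@(0,0)
Per-piece attacks for B:
  BK@(0,0): attacks (0,1) (1,0) (1,1)
  BK@(1,1): attacks (1,2) (1,0) (2,1) (0,1) (2,2) (2,0) (0,2) (0,0)
  BB@(4,0): attacks (5,1) (3,1) (2,2) (1,3) (0,4)
B attacks (1,3): yes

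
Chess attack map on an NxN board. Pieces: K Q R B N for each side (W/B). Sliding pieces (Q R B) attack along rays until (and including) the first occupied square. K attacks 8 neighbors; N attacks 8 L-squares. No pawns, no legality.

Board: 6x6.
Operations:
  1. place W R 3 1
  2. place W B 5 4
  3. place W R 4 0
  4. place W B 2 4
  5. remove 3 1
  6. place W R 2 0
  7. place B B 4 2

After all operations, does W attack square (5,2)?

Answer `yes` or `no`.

Op 1: place WR@(3,1)
Op 2: place WB@(5,4)
Op 3: place WR@(4,0)
Op 4: place WB@(2,4)
Op 5: remove (3,1)
Op 6: place WR@(2,0)
Op 7: place BB@(4,2)
Per-piece attacks for W:
  WR@(2,0): attacks (2,1) (2,2) (2,3) (2,4) (3,0) (4,0) (1,0) (0,0) [ray(0,1) blocked at (2,4); ray(1,0) blocked at (4,0)]
  WB@(2,4): attacks (3,5) (3,3) (4,2) (1,5) (1,3) (0,2) [ray(1,-1) blocked at (4,2)]
  WR@(4,0): attacks (4,1) (4,2) (5,0) (3,0) (2,0) [ray(0,1) blocked at (4,2); ray(-1,0) blocked at (2,0)]
  WB@(5,4): attacks (4,5) (4,3) (3,2) (2,1) (1,0)
W attacks (5,2): no

Answer: no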